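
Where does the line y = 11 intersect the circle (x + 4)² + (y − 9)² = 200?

Express y = 11 and substitute into the circle:
x² + 8x − 180 = 0
x = 10 or x = −18, giving (10, 11) and (−18, 11).

(−18, 11) and (10, 11)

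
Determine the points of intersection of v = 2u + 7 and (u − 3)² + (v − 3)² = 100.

(−5, −3) and (3, 13)

From the line, v = 2u + 7. Substituting:
5u² + 10u − 75 = 0  ⟹  u² + 2u − 15 = 0
u = 3 or u = −5, giving (3, 13) and (−5, −3).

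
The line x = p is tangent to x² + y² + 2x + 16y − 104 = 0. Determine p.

Tangency holds when the distance from the centre (−1, −8) to the line equals the radius 13:
|1·(−1) + 0·(−8) − p| / √1 = 13
|p − (−1)| = 13, so p = 12 or p = −14.

p = −14 or p = 12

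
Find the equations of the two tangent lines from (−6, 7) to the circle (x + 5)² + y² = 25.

3x + 4y = 10 and 4x − 3y = −45

Write the tangent as mx − y + (7 − m·(−6)) = 0 and set its distance from the centre to 5:
(1m − (−7))² = 25(m² + 1)
12m² − 7m − 12 = 0, so m = −3/4 or m = 4/3.
Through (−6, 7) these give 3x + 4y = 10 and 4x − 3y = −45.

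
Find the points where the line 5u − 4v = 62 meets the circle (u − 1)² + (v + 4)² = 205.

(−2, −18) and (14, 2)

Substitute v = (−62 + 5u)/4:
41u² − 492u − 1148 = 0  ⟹  u² − 12u − 28 = 0
u = 14 or u = −2, giving (14, 2) and (−2, −18).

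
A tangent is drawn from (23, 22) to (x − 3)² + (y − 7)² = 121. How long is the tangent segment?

Centre (3, 7), r² = 121. |PO|² = (20)² + (15)² = 625.
The tangent meets the radius at right angles, so tangent² = |PO|² − r² = 625 − 121 = 504.

6√14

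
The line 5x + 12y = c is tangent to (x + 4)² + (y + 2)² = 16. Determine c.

The line touches the circle iff its distance from (−4, −2) is 4:
|5·(−4) + 12·(−2) − c| / √169 = 4
|c − (−44)| = 4·13, so c = 8 or c = −96.

c = −96 or c = 8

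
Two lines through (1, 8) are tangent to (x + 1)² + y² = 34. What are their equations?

A line y − (8) = m(x − (1)) is tangent when its distance from (−1, 0) is √34:
(−2m − (−8))² = 34(m² + 1)
15m² + 16m − 15 = 0, so m = 3/5 or m = −5/3.
With m = 3/5: 3x − 5y = −37. With m = −5/3: 5x + 3y = 29.

3x − 5y = −37 and 5x + 3y = 29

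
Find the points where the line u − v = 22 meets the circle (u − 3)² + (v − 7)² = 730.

(2, −20) and (30, 8)

Substitute v = u − 22:
2u² − 64u + 120 = 0  ⟹  u² − 32u + 60 = 0
u = 30 or u = 2, giving (30, 8) and (2, −20).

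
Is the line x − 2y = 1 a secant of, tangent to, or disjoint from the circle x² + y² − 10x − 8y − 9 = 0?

Centre (5, 4), r² = 50. Distance² from centre to line = (−4)²/5 = 16/5.
Since d² < r², the line cuts the circle twice.

secant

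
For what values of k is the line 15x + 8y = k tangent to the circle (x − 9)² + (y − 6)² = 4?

For a tangent, require d(centre, line) = r = 2.
|15·9 + 8·6 − k| / √289 = 2
|k − (183)| = 2·17, so k = 217 or k = 149.

k = 149 or k = 217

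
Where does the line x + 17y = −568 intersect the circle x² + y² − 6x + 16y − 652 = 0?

(−7, −33) and (10, −34)

Express y = (−568 − x)/17 and substitute into the circle:
290x² − 870x − 20300 = 0  ⟹  x² − 3x − 70 = 0
x = 10 or x = −7, giving (10, −34) and (−7, −33).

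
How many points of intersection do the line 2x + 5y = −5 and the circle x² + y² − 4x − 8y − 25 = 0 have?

2

Centre (2, 4), r² = 45. Distance² from centre to line = (29)²/29 = 29.
Since d² < r², the line cuts the circle twice.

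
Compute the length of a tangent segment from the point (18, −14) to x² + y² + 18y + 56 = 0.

18

The centre is (0, −9) and r = 5. The square of the distance from P to the centre is 324 + 25 = 349.
By the tangent–radius right angle, tangent length = √(|PO|² − r²) = √324 = 18.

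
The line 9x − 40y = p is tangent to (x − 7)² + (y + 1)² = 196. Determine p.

Tangency holds when the distance from the centre (7, −1) to the line equals the radius 14:
|9·7 − 40·(−1) − p| / √1681 = 14
|p − (103)| = 14·41, so p = 677 or p = −471.

p = −471 or p = 677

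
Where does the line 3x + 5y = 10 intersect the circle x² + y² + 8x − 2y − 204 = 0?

(−15, 11) and (10, −4)

Express y = (10 − 3x)/5 and substitute into the circle:
34x² + 170x − 5100 = 0  ⟹  x² + 5x − 150 = 0
x = 10 or x = −15, giving (10, −4) and (−15, 11).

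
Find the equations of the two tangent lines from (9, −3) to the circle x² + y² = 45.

Write the tangent as mx − y + (−3 − m·(9)) = 0 and set its distance from the centre to 3√5:
(−9m − (3))² = 45(m² + 1)
2m² + 3m − 2 = 0, so m = −2 or m = 1/2.
With m = −2: 2x + y = 15. With m = 1/2: x − 2y = 15.

2x + y = 15 and x − 2y = 15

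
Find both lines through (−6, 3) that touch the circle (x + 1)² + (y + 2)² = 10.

Write the tangent as mx − y + (3 − m·(−6)) = 0 and set its distance from the centre to √10:
(5m − (−5))² = 10(m² + 1)
3m² + 10m + 3 = 0, so m = −3 or m = −1/3.
With m = −3: 3x + y = −15. With m = −1/3: x + 3y = 3.

3x + y = −15 and x + 3y = 3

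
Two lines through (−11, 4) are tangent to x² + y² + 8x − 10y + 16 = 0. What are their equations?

Write the tangent as mx − y + (4 − m·(−11)) = 0 and set its distance from the centre to 5:
(7m − (1))² = 25(m² + 1)
12m² − 7m − 12 = 0, so m = 4/3 or m = −3/4.
Through (−11, 4) these give 4x − 3y = −56 and 3x + 4y = −17.

4x − 3y = −56 and 3x + 4y = −17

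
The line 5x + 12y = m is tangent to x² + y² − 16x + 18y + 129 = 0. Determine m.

m = −120 or m = −16

The line touches the circle iff its distance from (8, −9) is 4:
|5·8 + 12·(−9) − m| / √169 = 4
|m − (−68)| = 4·13, so m = −16 or m = −120.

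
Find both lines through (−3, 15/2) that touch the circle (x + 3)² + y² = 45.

x + 2y = 12 and x − 2y = −18

Let a tangent through (−3, 15/2) have slope m. Its distance from (−3, 0) must equal 3√5:
(0m − (−15/2))² = 45(m² + 1)
4m² − 1 = 0, so m = −1/2 or m = 1/2.
With m = −1/2: x + 2y = 12. With m = 1/2: x − 2y = −18.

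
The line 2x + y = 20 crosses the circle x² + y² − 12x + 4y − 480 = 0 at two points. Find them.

(0, 20) and (20, −20)

Express y = −2x + 20 and substitute into the circle:
5x² − 100x = 0  ⟹  x² − 20x = 0
x = 20 or x = 0, giving (20, −20) and (0, 20).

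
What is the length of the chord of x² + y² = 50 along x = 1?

The line gives x = 1. Substituting into the circle:
y² − 49 = 0
y = 7 or y = −7, giving (1, 7) and (1, −7).
Chord length = distance between (1, 7) and (1, −7) = √196 = 14.

14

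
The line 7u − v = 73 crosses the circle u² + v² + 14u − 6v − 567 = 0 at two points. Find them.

(8, −17) and (13, 18)

Express v = 7u − 73 and substitute into the circle:
50u² − 1050u + 5200 = 0  ⟹  u² − 21u + 104 = 0
u = 13 or u = 8, giving (13, 18) and (8, −17).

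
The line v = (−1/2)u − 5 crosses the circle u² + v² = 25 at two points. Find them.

(−4, −3) and (0, −5)

From the line, v = (−10 − u)/2. Substituting:
5u² + 20u = 0  ⟹  u² + 4u = 0
u = 0 or u = −4, giving (0, −5) and (−4, −3).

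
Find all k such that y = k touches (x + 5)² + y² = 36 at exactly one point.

k = −6 or k = 6

For a tangent, require d(centre, line) = r = 6.
|0·(−5) + 1·0 − k| / √1 = 6
|k| = 6, so k = 6 or k = −6.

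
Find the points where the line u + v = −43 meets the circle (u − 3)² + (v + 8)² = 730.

Express v = −u − 43 and substitute into the circle:
2u² + 64u + 504 = 0  ⟹  u² + 32u + 252 = 0
u = −14 or u = −18, giving (−14, −29) and (−18, −25).

(−18, −25) and (−14, −29)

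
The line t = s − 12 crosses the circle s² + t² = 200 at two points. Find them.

(−2, −14) and (14, 2)

From the line, t = s − 12. Substituting:
2s² − 24s − 56 = 0  ⟹  s² − 12s − 28 = 0
s = 14 or s = −2, giving (14, 2) and (−2, −14).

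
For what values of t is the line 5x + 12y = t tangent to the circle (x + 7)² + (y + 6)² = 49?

t = −198 or t = −16

For a tangent, require d(centre, line) = r = 7.
|5·(−7) + 12·(−6) − t| / √169 = 7
|t − (−107)| = 7·13, so t = −16 or t = −198.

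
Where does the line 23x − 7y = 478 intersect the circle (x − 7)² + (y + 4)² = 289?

Substitute y = (−478 + 23x)/7:
578x² − 21386x + 190740 = 0  ⟹  x² − 37x + 330 = 0
x = 22 or x = 15, giving (22, 4) and (15, −19).

(15, −19) and (22, 4)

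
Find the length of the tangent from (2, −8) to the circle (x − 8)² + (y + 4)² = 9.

√43

With centre O = (8, −4), |OP|² = 52 and r² = 9.
By the tangent–radius right angle, tangent length = √(|PO|² − r²) = √43.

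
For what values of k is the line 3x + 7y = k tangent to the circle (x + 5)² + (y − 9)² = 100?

k = 48 ± 10√58

For a tangent, require d(centre, line) = r = 10.
|3·(−5) + 7·9 − k| / √58 = 10
|k − (48)| = 10√58.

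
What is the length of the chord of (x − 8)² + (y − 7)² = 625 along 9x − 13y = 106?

The distance from (8, 7) to the line is 125/√250, and r² = 625.
Chord = 2√(r² − d²) = 2·√(1125/2) = 15√10.

15√10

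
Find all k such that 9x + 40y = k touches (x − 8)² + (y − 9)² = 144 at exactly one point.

k = −60 or k = 924

For a tangent, require d(centre, line) = r = 12.
|9·8 + 40·9 − k| / √1681 = 12
|k − (432)| = 12·41, so k = 924 or k = −60.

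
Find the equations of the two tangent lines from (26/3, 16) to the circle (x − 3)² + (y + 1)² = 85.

9x + 2y = 110 and 6x − 7y = −60

A line y − (16) = m(x − (26/3)) is tangent when its distance from (3, −1) is √85:
(−17/3m − (−17))² = 85(m² + 1)
14m² + 51m − 54 = 0, so m = −9/2 or m = 6/7.
With m = −9/2: 9x + 2y = 110. With m = 6/7: 6x − 7y = −60.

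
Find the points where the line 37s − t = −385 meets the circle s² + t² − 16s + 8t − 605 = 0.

From the line, t = 37s + 385. Substituting:
1370s² + 28770s + 150700 = 0  ⟹  s² + 21s + 110 = 0
s = −10 or s = −11, giving (−10, 15) and (−11, −22).

(−11, −22) and (−10, 15)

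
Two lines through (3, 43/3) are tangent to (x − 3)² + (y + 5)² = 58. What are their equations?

7x − 3y = −22 and 7x + 3y = 64

Let a tangent through (3, 43/3) have slope m. Its distance from (3, −5) must equal √58:
(0m − (−58/3))² = 58(m² + 1)
9m² − 49 = 0, so m = 7/3 or m = −7/3.
With m = 7/3: 7x − 3y = −22. With m = −7/3: 7x + 3y = 64.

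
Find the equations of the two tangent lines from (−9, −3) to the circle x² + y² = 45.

x + 2y = −15 and 2x − y = −15

Let a tangent through (−9, −3) have slope m. Its distance from (0, 0) must equal 3√5:
(9m − (3))² = 45(m² + 1)
2m² − 3m − 2 = 0, so m = −1/2 or m = 2.
Through (−9, −3) these give x + 2y = −15 and 2x − y = −15.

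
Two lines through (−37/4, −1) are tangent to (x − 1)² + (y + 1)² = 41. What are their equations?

Let a tangent through (−37/4, −1) have slope m. Its distance from (1, −1) must equal √41:
[m·(41/4) − (0)]² = 41(m² + 1)
25m² − 16 = 0, so m = −4/5 or m = 4/5.
Through (−37/4, −1) these give 4x + 5y = −42 and 4x − 5y = −32.

4x + 5y = −42 and 4x − 5y = −32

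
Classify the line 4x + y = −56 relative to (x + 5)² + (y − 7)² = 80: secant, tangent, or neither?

Substituting the line into the circle gives 17x² + 514x + 3914 = 0.
Δ = 264196 − 266152 = −1956.
No real roots: the line does not meet the circle.

neither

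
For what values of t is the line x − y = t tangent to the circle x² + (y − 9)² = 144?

Tangency holds when the distance from the centre (0, 9) to the line equals the radius 12:
|1·0 − 1·9 − t| / √2 = 12
|t − (−9)| = 12√2.

t = −9 ± 12√2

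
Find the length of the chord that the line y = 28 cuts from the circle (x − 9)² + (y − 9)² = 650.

Centre (9, 9), r² = 650. Perpendicular distance d from centre to line = |−19| / √1 = 19.
Half the chord is √(r² − d²) = √(289), so the full chord is 34.

34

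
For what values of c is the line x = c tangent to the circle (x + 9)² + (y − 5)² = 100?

For a tangent, require d(centre, line) = r = 10.
|1·(−9) + 0·5 − c| / √1 = 10
|c − (−9)| = 10, so c = 1 or c = −19.

c = −19 or c = 1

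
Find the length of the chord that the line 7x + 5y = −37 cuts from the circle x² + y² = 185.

Substitute y = (−37 − 7x)/5:
74x² + 518x − 3256 = 0  ⟹  x² + 7x − 44 = 0
x = 4 or x = −11, giving (4, −13) and (−11, 8).
Chord length = distance between (4, −13) and (−11, 8) = √666 = 3√74.

3√74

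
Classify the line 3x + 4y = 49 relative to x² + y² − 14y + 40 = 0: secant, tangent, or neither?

Substituting the line into the circle gives 25x² − 126x + 297 = 0.
Δ = 15876 − 29700 = −13824.
No real roots: the line does not meet the circle.

neither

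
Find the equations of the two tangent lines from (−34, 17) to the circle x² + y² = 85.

A line y − (17) = m(x − (−34)) is tangent when its distance from (0, 0) is √85:
(34m − (−17))² = 85(m² + 1)
63m² + 68m + 12 = 0, so m = −2/9 or m = −6/7.
Through (−34, 17) these give 2x + 9y = 85 and 6x + 7y = −85.

2x + 9y = 85 and 6x + 7y = −85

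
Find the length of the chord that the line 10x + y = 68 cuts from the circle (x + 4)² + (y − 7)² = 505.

Centre (−4, 7), r² = 505. Perpendicular distance d from centre to line = |−101| / √101 = 101/√101.
Chord = 2√(r² − d²) = 2·√(404) = 4√101.

4√101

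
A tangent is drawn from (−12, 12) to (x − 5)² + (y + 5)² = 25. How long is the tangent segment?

√553

With centre O = (5, −5), |OP|² = 578 and r² = 25.
Power of the point: PT² = |PO|² − r² = 553, so PT = √553.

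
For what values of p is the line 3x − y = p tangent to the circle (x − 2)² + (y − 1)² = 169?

p = 5 ± 13√10

Tangency holds when the distance from the centre (2, 1) to the line equals the radius 13:
|3·2 − 1·1 − p| / √10 = 13
|p − (5)| = 13√10.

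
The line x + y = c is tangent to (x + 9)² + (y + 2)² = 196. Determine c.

The line touches the circle iff its distance from (−9, −2) is 14:
|1·(−9) + 1·(−2) − c| / √2 = 14
|c − (−11)| = 14√2.

c = −11 ± 14√2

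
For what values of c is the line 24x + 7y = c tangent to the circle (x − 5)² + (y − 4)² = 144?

The line touches the circle iff its distance from (5, 4) is 12:
|24·5 + 7·4 − c| / √625 = 12
|c − (148)| = 12·25, so c = 448 or c = −152.

c = −152 or c = 448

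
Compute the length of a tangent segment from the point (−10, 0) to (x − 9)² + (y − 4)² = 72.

√305

With centre O = (9, 4), |OP|² = 377 and r² = 72.
By the tangent–radius right angle, tangent length = √(|PO|² − r²) = √305.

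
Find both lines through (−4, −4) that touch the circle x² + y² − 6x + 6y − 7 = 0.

4x − 3y = −4 and 3x + 4y = −28

A line y − (−4) = m(x − (−4)) is tangent when its distance from (3, −3) is 5:
[m·(7) − (1)]² = 25(m² + 1)
12m² − 7m − 12 = 0, so m = 4/3 or m = −3/4.
Through (−4, −4) these give 4x − 3y = −4 and 3x + 4y = −28.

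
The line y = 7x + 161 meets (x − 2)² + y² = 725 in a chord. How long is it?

15√2

Substitute y = 7x + 161:
50x² + 2250x + 25200 = 0  ⟹  x² + 45x + 504 = 0
x = −21 or x = −24, giving (−21, 14) and (−24, −7).
|(−21, 14) − (−24, −7)| = √((3)² + (21)²) = 15√2.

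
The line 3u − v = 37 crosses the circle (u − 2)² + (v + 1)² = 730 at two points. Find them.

From the line, v = 3u − 37. Substituting:
10u² − 220u + 570 = 0  ⟹  u² − 22u + 57 = 0
u = 19 or u = 3, giving (19, 20) and (3, −28).

(3, −28) and (19, 20)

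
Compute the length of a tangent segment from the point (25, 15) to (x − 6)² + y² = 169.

With centre O = (6, 0), |OP|² = 586 and r² = 169.
The tangent meets the radius at right angles, so tangent² = |PO|² − r² = 586 − 169 = 417.

√417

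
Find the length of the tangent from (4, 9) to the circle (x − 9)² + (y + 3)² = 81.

With centre O = (9, −3), |OP|² = 169 and r² = 81.
The tangent meets the radius at right angles, so tangent² = |PO|² − r² = 169 − 81 = 88.

2√22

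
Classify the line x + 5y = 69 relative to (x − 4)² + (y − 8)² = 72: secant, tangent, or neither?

Centre (4, 8), r² = 72. Distance² from centre to line = (−25)²/26 = 625/26.
Since d² < r², the line cuts the circle twice.

secant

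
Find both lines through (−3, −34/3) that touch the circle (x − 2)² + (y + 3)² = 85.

2x + 9y = −108 and 7x + 6y = −89

A line y − (−34/3) = m(x − (−3)) is tangent when its distance from (2, −3) is √85:
[m·(5) − (25/3)]² = 85(m² + 1)
54m² + 75m + 14 = 0, so m = −2/9 or m = −7/6.
With m = −2/9: 2x + 9y = −108. With m = −7/6: 7x + 6y = −89.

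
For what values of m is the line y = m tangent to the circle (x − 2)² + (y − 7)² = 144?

The line touches the circle iff its distance from (2, 7) is 12:
|0·2 + 1·7 − m| / √1 = 12
|m − (7)| = 12, so m = 19 or m = −5.

m = −5 or m = 19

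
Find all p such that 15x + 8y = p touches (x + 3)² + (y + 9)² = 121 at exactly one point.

p = −304 or p = 70

For a tangent, require d(centre, line) = r = 11.
|15·(−3) + 8·(−9) − p| / √289 = 11
|p − (−117)| = 11·17, so p = 70 or p = −304.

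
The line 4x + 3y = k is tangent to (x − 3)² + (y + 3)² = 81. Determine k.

k = −42 or k = 48

For a tangent, require d(centre, line) = r = 9.
|4·3 + 3·(−3) − k| / √25 = 9
|k − (3)| = 9·5, so k = 48 or k = −42.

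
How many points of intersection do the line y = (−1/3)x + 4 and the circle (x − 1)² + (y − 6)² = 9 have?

Centre (1, 6), r² = 9. Distance² from centre to line = (7)²/10 = 49/10.
Since d² < r², the line cuts the circle twice.

2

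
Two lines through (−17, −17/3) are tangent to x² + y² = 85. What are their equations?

Write the tangent as mx − y + (−17/3 − m·(−17)) = 0 and set its distance from the centre to √85:
(17m − (17/3))² = 85(m² + 1)
54m² − 51m − 14 = 0, so m = −2/9 or m = 7/6.
With m = −2/9: 2x + 9y = −85. With m = 7/6: 7x − 6y = −85.

2x + 9y = −85 and 7x − 6y = −85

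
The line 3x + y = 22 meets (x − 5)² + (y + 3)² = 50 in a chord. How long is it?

From the line, y = −3x + 22. Substituting:
10x² − 160x + 600 = 0  ⟹  x² − 16x + 60 = 0
x = 10 or x = 6, giving (10, −8) and (6, 4).
Chord length = distance between (10, −8) and (6, 4) = √160 = 4√10.

4√10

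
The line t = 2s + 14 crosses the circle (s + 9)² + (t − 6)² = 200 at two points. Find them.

Substitute t = 2s + 14:
5s² + 50s − 55 = 0  ⟹  s² + 10s − 11 = 0
s = 1 or s = −11, giving (1, 16) and (−11, −8).

(−11, −8) and (1, 16)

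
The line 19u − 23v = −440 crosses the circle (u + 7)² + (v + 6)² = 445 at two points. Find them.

Express v = (440 + 19u)/23 and substitute into the circle:
890u² + 29370u + 124600 = 0  ⟹  u² + 33u + 140 = 0
u = −5 or u = −28, giving (−5, 15) and (−28, −4).

(−28, −4) and (−5, 15)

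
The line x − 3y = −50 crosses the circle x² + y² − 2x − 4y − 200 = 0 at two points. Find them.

From the line, y = (50 + x)/3. Substituting:
10x² + 70x + 100 = 0  ⟹  x² + 7x + 10 = 0
x = −2 or x = −5, giving (−2, 16) and (−5, 15).

(−5, 15) and (−2, 16)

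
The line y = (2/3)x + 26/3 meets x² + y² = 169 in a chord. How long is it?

6√13

Substitute y = (26 + 2x)/3:
13x² + 104x − 845 = 0  ⟹  x² + 8x − 65 = 0
x = 5 or x = −13, giving (5, 12) and (−13, 0).
Chord length = distance between (5, 12) and (−13, 0) = √468 = 6√13.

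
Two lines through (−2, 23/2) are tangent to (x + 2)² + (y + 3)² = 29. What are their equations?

5x + 2y = 13 and 5x − 2y = −33

Write the tangent as mx − y + (23/2 − m·(−2)) = 0 and set its distance from the centre to √29:
[m·(0) − (−29/2)]² = 29(m² + 1)
4m² − 25 = 0, so m = −5/2 or m = 5/2.
Through (−2, 23/2) these give 5x + 2y = 13 and 5x − 2y = −33.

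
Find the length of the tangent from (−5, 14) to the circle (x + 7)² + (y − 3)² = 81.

The centre is (−7, 3) and r = 9. The square of the distance from P to the centre is 4 + 121 = 125.
By the tangent–radius right angle, tangent length = √(|PO|² − r²) = √44 = 2√11.

2√11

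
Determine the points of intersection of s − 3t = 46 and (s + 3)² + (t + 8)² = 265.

Express t = (−46 + s)/3 and substitute into the circle:
10s² + 10s − 1820 = 0  ⟹  s² + s − 182 = 0
s = 13 or s = −14, giving (13, −11) and (−14, −20).

(−14, −20) and (13, −11)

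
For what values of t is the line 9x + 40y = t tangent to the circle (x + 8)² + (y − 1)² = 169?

The line touches the circle iff its distance from (−8, 1) is 13:
|9·(−8) + 40·1 − t| / √1681 = 13
|t − (−32)| = 13·41, so t = 501 or t = −565.

t = −565 or t = 501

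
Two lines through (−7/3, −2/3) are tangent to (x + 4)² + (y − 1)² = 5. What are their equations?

Write the tangent as mx − y + (−2/3 − m·(−7/3)) = 0 and set its distance from the centre to √5:
(−5/3m − (5/3))² = 5(m² + 1)
2m² − 5m + 2 = 0, so m = 2 or m = 1/2.
With m = 2: 2x − y = −4. With m = 1/2: x − 2y = −1.

2x − y = −4 and x − 2y = −1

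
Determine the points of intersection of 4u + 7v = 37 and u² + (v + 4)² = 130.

Express v = (37 − 4u)/7 and substitute into the circle:
65u² − 520u − 2145 = 0  ⟹  u² − 8u − 33 = 0
u = 11 or u = −3, giving (11, −1) and (−3, 7).

(−3, 7) and (11, −1)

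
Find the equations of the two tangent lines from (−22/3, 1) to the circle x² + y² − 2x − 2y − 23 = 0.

3x − 4y = −26 and 3x + 4y = −18

A line y − (1) = m(x − (−22/3)) is tangent when its distance from (1, 1) is 5:
[m·(25/3) − (0)]² = 25(m² + 1)
16m² − 9 = 0, so m = 3/4 or m = −3/4.
Through (−22/3, 1) these give 3x − 4y = −26 and 3x + 4y = −18.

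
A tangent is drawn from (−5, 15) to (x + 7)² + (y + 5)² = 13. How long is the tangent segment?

√391

With centre O = (−7, −5), |OP|² = 404 and r² = 13.
By the tangent–radius right angle, tangent length = √(|PO|² − r²) = √391.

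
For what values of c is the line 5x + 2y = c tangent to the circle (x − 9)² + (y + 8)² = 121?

c = 29 ± 11√29

Tangency holds when the distance from the centre (9, −8) to the line equals the radius 11:
|5·9 + 2·(−8) − c| / √29 = 11
|c − (29)| = 11√29.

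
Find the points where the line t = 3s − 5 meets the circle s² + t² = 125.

Substitute t = 3s − 5:
10s² − 30s − 100 = 0  ⟹  s² − 3s − 10 = 0
s = 5 or s = −2, giving (5, 10) and (−2, −11).

(−2, −11) and (5, 10)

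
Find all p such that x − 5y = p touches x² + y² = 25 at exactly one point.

For a tangent, require d(centre, line) = r = 5.
|1·0 − 5·0 − p| / √26 = 5
|p| = 5√26.

p = ±5√26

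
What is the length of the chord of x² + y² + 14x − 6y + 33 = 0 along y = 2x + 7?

From the line, y = 2x + 7. Substituting:
5x² + 30x + 40 = 0  ⟹  x² + 6x + 8 = 0
x = −2 or x = −4, giving (−2, 3) and (−4, −1).
Chord length = distance between (−2, 3) and (−4, −1) = √20 = 2√5.

2√5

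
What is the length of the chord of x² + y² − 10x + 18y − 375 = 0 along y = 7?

30

Centre (5, −9), r² = 481. Perpendicular distance d from centre to line = |−16| / √1 = 16.
Chord = 2√(r² − d²) = 2·√(225) = 30.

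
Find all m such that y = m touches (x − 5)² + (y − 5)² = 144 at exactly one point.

The line touches the circle iff its distance from (5, 5) is 12:
|0·5 + 1·5 − m| / √1 = 12
|m − (5)| = 12, so m = 17 or m = −7.

m = −7 or m = 17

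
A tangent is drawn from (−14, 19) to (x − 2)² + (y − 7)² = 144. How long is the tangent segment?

16

With centre O = (2, 7), |OP|² = 400 and r² = 144.
By the tangent–radius right angle, tangent length = √(|PO|² − r²) = √256 = 16.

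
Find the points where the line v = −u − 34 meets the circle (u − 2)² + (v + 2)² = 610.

From the line, v = −u − 34. Substituting:
2u² + 60u + 418 = 0  ⟹  u² + 30u + 209 = 0
u = −11 or u = −19, giving (−11, −23) and (−19, −15).

(−19, −15) and (−11, −23)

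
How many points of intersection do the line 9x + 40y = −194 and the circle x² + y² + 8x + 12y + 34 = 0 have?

Substituting the line into the circle gives 1681x² + 11972x − 1084 = 0.
Δ = 143328784 − (−7288816) = 150617600.
Two real roots: the line is a secant.

2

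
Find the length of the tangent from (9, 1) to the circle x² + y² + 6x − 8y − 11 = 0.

The centre is (−3, 4) and r = 6. The square of the distance from P to the centre is 144 + 9 = 153.
Power of the point: PT² = |PO|² − r² = 117, so PT = 3√13.

3√13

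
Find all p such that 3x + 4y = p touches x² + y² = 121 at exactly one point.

The line touches the circle iff its distance from (0, 0) is 11:
|3·0 + 4·0 − p| / √25 = 11
|p| = 11·5, so p = 55 or p = −55.

p = −55 or p = 55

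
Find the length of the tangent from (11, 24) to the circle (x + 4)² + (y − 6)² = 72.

3√53

With centre O = (−4, 6), |OP|² = 549 and r² = 72.
The tangent meets the radius at right angles, so tangent² = |PO|² − r² = 549 − 72 = 477.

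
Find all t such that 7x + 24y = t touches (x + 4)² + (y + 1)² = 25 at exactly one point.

For a tangent, require d(centre, line) = r = 5.
|7·(−4) + 24·(−1) − t| / √625 = 5
|t − (−52)| = 5·25, so t = 73 or t = −177.

t = −177 or t = 73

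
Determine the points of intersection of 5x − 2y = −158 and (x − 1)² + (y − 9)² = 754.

(−26, 14) and (−22, 24)

Express y = (158 + 5x)/2 and substitute into the circle:
29x² + 1392x + 16588 = 0  ⟹  x² + 48x + 572 = 0
x = −22 or x = −26, giving (−22, 24) and (−26, 14).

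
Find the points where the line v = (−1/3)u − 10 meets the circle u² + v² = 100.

(−6, −8) and (0, −10)

Substitute v = (−30 − u)/3:
10u² + 60u = 0  ⟹  u² + 6u = 0
u = 0 or u = −6, giving (0, −10) and (−6, −8).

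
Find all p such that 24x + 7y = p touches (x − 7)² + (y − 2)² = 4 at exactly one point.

The line touches the circle iff its distance from (7, 2) is 2:
|24·7 + 7·2 − p| / √625 = 2
|p − (182)| = 2·25, so p = 232 or p = 132.

p = 132 or p = 232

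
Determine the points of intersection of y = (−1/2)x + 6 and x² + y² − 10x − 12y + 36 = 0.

Substitute y = (12 − x)/2:
5x² − 40x = 0  ⟹  x² − 8x = 0
x = 8 or x = 0, giving (8, 2) and (0, 6).

(0, 6) and (8, 2)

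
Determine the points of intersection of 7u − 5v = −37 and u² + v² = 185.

(−11, −8) and (4, 13)

From the line, v = (37 + 7u)/5. Substituting:
74u² + 518u − 3256 = 0  ⟹  u² + 7u − 44 = 0
u = 4 or u = −11, giving (4, 13) and (−11, −8).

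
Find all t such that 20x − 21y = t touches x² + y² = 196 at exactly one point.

t = −406 or t = 406

Tangency holds when the distance from the centre (0, 0) to the line equals the radius 14:
|20·0 − 21·0 − t| / √841 = 14
|t| = 14·29, so t = 406 or t = −406.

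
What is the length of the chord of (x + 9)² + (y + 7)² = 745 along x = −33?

26

The distance from (−9, −7) to the line is 24, and r² = 745.
Half the chord is √(r² − d²) = √(169), so the full chord is 26.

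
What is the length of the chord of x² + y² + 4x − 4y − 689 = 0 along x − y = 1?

37√2

The distance from (−2, 2) to the line is 5/√2, and r² = 697.
Chord = 2√(r² − d²) = 2·√(1369/2) = 37√2.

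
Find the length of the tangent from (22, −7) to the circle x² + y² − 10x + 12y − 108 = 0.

Centre (5, −6), r² = 169. |PO|² = (17)² + (−1)² = 290.
By the tangent–radius right angle, tangent length = √(|PO|² − r²) = √121 = 11.

11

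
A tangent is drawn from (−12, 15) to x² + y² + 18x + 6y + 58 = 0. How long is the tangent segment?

√301

Centre (−9, −3), r² = 32. |PO|² = (−3)² + (18)² = 333.
The tangent meets the radius at right angles, so tangent² = |PO|² − r² = 333 − 32 = 301.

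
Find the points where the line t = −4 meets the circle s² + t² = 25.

From the line, t = −4. Substituting:
s² − 9 = 0
s = 3 or s = −3, giving (3, −4) and (−3, −4).

(−3, −4) and (3, −4)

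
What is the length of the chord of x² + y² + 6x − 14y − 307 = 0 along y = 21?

26

Centre (−3, 7), r² = 365. Perpendicular distance d from centre to line = |−14| / √1 = 14.
Half the chord is √(r² − d²) = √(169), so the full chord is 26.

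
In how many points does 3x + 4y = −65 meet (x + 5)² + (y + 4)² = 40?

0

d² = (3·(−5) + 4·(−4) − (−65))²/25 = 1156/25; r² = 40.
Since d² > r², the line lies outside the circle.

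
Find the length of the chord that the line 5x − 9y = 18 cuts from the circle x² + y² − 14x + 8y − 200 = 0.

3√106

Centre (7, −4), r² = 265. Perpendicular distance d from centre to line = |53| / √106 = 53/√106.
Chord = 2√(r² − d²) = 2·√(477/2) = 3√106.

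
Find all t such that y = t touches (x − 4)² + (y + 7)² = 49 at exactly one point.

Tangency holds when the distance from the centre (4, −7) to the line equals the radius 7:
|0·4 + 1·(−7) − t| / √1 = 7
|t − (−7)| = 7, so t = 0 or t = −14.

t = −14 or t = 0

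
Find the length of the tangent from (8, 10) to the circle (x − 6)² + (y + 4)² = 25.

5√7

With centre O = (6, −4), |OP|² = 200 and r² = 25.
The tangent meets the radius at right angles, so tangent² = |PO|² − r² = 200 − 25 = 175.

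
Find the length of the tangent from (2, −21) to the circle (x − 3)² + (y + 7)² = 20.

√177

Centre (3, −7), r² = 20. |PO|² = (−1)² + (−14)² = 197.
Power of the point: PT² = |PO|² − r² = 177, so PT = √177.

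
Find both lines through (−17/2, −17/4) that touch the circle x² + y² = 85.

9x + 2y = −85 and 7x + 6y = −85

A line y − (−17/4) = m(x − (−17/2)) is tangent when its distance from (0, 0) is √85:
[m·(17/2) − (17/4)]² = 85(m² + 1)
12m² + 68m + 63 = 0, so m = −9/2 or m = −7/6.
With m = −9/2: 9x + 2y = −85. With m = −7/6: 7x + 6y = −85.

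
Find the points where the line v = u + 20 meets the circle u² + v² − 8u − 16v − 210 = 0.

(−13, 7) and (5, 25)

From the line, v = u + 20. Substituting:
2u² + 16u − 130 = 0  ⟹  u² + 8u − 65 = 0
u = 5 or u = −13, giving (5, 25) and (−13, 7).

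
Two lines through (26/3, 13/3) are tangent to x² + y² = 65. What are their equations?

A line y − (13/3) = m(x − (26/3)) is tangent when its distance from (0, 0) is √65:
(−26/3m − (−13/3))² = 65(m² + 1)
7m² − 52m − 32 = 0, so m = −4/7 or m = 8.
Through (26/3, 13/3) these give 4x + 7y = 65 and 8x − y = 65.

4x + 7y = 65 and 8x − y = 65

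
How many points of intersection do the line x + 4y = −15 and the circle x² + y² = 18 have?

Centre (0, 0), r² = 18. Distance² from centre to line = (15)²/17 = 225/17.
Since d² < r², the line cuts the circle twice.

2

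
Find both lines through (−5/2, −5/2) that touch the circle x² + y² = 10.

Write the tangent as mx − y + (−5/2 − m·(−5/2)) = 0 and set its distance from the centre to √10:
(5/2m − (5/2))² = 10(m² + 1)
3m² + 10m + 3 = 0, so m = −3 or m = −1/3.
With m = −3: 3x + y = −10. With m = −1/3: x + 3y = −10.

3x + y = −10 and x + 3y = −10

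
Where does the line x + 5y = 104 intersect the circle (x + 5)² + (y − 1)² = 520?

Express y = (104 − x)/5 and substitute into the circle:
26x² + 52x − 2574 = 0  ⟹  x² + 2x − 99 = 0
x = 9 or x = −11, giving (9, 19) and (−11, 23).

(−11, 23) and (9, 19)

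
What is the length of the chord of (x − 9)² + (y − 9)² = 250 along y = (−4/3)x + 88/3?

Centre (9, 9), r² = 250. Perpendicular distance d from centre to line = |−25| / √25 = 25/√25.
Chord = 2√(r² − d²) = 2·√(225) = 30.

30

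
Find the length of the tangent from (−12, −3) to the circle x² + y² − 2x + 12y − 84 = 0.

√57

Centre (1, −6), r² = 121. |PO|² = (−13)² + (3)² = 178.
By the tangent–radius right angle, tangent length = √(|PO|² − r²) = √57.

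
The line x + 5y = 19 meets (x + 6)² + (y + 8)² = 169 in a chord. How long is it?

√26

Substitute y = (19 − x)/5:
26x² + 182x + 156 = 0  ⟹  x² + 7x + 6 = 0
x = −1 or x = −6, giving (−1, 4) and (−6, 5).
Chord length = distance between (−1, 4) and (−6, 5) = √26 = √26.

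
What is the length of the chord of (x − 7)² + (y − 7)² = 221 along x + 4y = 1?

6√17

Express y = (1 − x)/4 and substitute into the circle:
17x² − 170x − 2023 = 0  ⟹  x² − 10x − 119 = 0
x = 17 or x = −7, giving (17, −4) and (−7, 2).
Chord length = distance between (17, −4) and (−7, 2) = √612 = 6√17.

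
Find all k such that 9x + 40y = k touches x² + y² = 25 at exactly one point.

Tangency holds when the distance from the centre (0, 0) to the line equals the radius 5:
|9·0 + 40·0 − k| / √1681 = 5
|k| = 5·41, so k = 205 or k = −205.

k = −205 or k = 205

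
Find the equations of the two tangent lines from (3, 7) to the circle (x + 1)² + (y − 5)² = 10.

3x − y = 2 and x + 3y = 24

A line y − (7) = m(x − (3)) is tangent when its distance from (−1, 5) is √10:
[m·(−4) − (−2)]² = 10(m² + 1)
3m² − 8m − 3 = 0, so m = 3 or m = −1/3.
Through (3, 7) these give 3x − y = 2 and x + 3y = 24.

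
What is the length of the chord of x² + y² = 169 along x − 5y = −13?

Centre (0, 0), r² = 169. Perpendicular distance d from centre to line = |13| / √26 = 13/√26.
Half the chord is √(r² − d²) = √(325/2), so the full chord is 5√26.

5√26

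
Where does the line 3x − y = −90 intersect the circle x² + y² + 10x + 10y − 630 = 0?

(−31, −3) and (−27, 9)

Express y = 3x + 90 and substitute into the circle:
10x² + 580x + 8370 = 0  ⟹  x² + 58x + 837 = 0
x = −27 or x = −31, giving (−27, 9) and (−31, −3).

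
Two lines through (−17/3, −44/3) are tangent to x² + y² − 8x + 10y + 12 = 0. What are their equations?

2x − 5y = 62 and 5x − 2y = 1

Let a tangent through (−17/3, −44/3) have slope m. Its distance from (4, −5) must equal √29:
[m·(29/3) − (29/3)]² = 29(m² + 1)
10m² − 29m + 10 = 0, so m = 2/5 or m = 5/2.
Through (−17/3, −44/3) these give 2x − 5y = 62 and 5x − 2y = 1.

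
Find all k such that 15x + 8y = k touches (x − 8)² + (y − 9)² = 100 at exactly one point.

For a tangent, require d(centre, line) = r = 10.
|15·8 + 8·9 − k| / √289 = 10
|k − (192)| = 10·17, so k = 362 or k = 22.

k = 22 or k = 362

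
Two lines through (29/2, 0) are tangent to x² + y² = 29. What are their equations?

Let a tangent through (29/2, 0) have slope m. Its distance from (0, 0) must equal √29:
(−29/2m − (0))² = 29(m² + 1)
25m² − 4 = 0, so m = −2/5 or m = 2/5.
With m = −2/5: 2x + 5y = 29. With m = 2/5: 2x − 5y = 29.

2x + 5y = 29 and 2x − 5y = 29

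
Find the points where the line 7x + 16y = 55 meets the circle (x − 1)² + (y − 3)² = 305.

Express y = (55 − 7x)/16 and substitute into the circle:
305x² − 610x − 77775 = 0  ⟹  x² − 2x − 255 = 0
x = 17 or x = −15, giving (17, −4) and (−15, 10).

(−15, 10) and (17, −4)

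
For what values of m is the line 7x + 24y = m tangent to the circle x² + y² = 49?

Tangency holds when the distance from the centre (0, 0) to the line equals the radius 7:
|7·0 + 24·0 − m| / √625 = 7
|m| = 7·25, so m = 175 or m = −175.

m = −175 or m = 175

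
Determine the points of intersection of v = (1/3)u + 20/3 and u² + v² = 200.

(−14, 2) and (10, 10)

From the line, v = (20 + u)/3. Substituting:
10u² + 40u − 1400 = 0  ⟹  u² + 4u − 140 = 0
u = 10 or u = −14, giving (10, 10) and (−14, 2).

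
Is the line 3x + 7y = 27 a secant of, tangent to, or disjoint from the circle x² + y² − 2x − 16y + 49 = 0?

disjoint

d² = (3·1 + 7·8 − (27))²/58 = 512/29; r² = 16.
Since d² > r², the line lies outside the circle.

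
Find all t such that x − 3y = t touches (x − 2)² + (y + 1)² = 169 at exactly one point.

t = 5 ± 13√10

For a tangent, require d(centre, line) = r = 13.
|1·2 − 3·(−1) − t| / √10 = 13
|t − (5)| = 13√10.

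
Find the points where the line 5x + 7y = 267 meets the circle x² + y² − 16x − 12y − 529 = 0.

(10, 31) and (31, 16)

Express y = (267 − 5x)/7 and substitute into the circle:
74x² − 3034x + 22940 = 0  ⟹  x² − 41x + 310 = 0
x = 31 or x = 10, giving (31, 16) and (10, 31).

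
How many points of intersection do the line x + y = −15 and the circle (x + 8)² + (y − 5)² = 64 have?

d² = (1·(−8) + 1·5 − (−15))²/2 = 72; r² = 64.
Since d² > r², the line lies outside the circle.

0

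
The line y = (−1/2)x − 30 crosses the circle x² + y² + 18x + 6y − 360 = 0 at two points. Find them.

Express y = (−60 − x)/2 and substitute into the circle:
5x² + 180x + 1440 = 0  ⟹  x² + 36x + 288 = 0
x = −12 or x = −24, giving (−12, −24) and (−24, −18).

(−24, −18) and (−12, −24)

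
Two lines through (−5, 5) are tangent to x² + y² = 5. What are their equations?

Let a tangent through (−5, 5) have slope m. Its distance from (0, 0) must equal √5:
[m·(5) − (−5)]² = 5(m² + 1)
2m² + 5m + 2 = 0, so m = −2 or m = −1/2.
With m = −2: 2x + y = −5. With m = −1/2: x + 2y = 5.

2x + y = −5 and x + 2y = 5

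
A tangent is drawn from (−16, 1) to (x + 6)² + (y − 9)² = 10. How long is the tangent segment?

√154

Centre (−6, 9), r² = 10. |PO|² = (−10)² + (−8)² = 164.
By the tangent–radius right angle, tangent length = √(|PO|² − r²) = √154.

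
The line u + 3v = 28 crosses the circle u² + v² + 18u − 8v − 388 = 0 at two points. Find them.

(−26, 18) and (13, 5)

From the line, v = (28 − u)/3. Substituting:
10u² + 130u − 3380 = 0  ⟹  u² + 13u − 338 = 0
u = 13 or u = −26, giving (13, 5) and (−26, 18).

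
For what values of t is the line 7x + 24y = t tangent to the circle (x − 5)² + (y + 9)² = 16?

t = −281 or t = −81

For a tangent, require d(centre, line) = r = 4.
|7·5 + 24·(−9) − t| / √625 = 4
|t − (−181)| = 4·25, so t = −81 or t = −281.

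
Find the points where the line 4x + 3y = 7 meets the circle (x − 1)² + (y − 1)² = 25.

(−2, 5) and (4, −3)

Substitute y = (7 − 4x)/3:
25x² − 50x − 200 = 0  ⟹  x² − 2x − 8 = 0
x = 4 or x = −2, giving (4, −3) and (−2, 5).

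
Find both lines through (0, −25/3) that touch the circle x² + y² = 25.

Let a tangent through (0, −25/3) have slope m. Its distance from (0, 0) must equal 5:
(0m − (25/3))² = 25(m² + 1)
9m² − 16 = 0, so m = −4/3 or m = 4/3.
With m = −4/3: 4x + 3y = −25. With m = 4/3: 4x − 3y = 25.

4x + 3y = −25 and 4x − 3y = 25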